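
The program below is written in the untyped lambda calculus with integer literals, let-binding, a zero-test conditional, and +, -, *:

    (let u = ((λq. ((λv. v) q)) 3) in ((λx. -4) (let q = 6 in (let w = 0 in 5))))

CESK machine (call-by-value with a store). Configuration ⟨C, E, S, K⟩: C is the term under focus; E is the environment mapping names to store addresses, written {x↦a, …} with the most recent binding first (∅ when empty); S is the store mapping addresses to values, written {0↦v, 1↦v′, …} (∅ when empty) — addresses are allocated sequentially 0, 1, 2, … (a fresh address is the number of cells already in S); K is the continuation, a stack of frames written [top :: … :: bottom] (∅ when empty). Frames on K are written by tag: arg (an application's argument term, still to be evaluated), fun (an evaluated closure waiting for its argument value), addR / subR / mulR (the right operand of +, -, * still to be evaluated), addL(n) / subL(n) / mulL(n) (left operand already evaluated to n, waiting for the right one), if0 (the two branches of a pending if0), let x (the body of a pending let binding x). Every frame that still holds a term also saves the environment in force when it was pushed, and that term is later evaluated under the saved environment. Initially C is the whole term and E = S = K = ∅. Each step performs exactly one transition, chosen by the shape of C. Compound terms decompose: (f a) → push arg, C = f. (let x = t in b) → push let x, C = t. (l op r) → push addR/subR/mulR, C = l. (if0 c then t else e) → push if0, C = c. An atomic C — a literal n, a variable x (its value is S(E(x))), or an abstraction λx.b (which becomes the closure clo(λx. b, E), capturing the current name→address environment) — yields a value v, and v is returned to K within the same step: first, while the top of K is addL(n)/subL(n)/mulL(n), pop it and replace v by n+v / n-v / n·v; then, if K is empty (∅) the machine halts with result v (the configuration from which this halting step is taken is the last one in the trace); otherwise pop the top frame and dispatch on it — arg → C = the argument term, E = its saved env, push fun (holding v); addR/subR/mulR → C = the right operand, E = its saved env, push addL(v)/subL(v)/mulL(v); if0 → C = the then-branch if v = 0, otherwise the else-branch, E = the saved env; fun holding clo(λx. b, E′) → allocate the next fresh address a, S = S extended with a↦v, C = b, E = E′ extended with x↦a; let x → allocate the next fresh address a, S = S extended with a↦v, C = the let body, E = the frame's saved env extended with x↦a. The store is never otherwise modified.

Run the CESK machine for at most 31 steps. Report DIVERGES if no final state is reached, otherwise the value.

Answer: -4

Derivation:
0. ⟨C=(let u = ((λq. ((λv. v) q)) 3) in ((λx. -4) (let q = 6 in (let w = 0 in 5)))); E=∅; S=∅; K=∅⟩
1. ⟨C=((λq. ((λv. v) q)) 3); E=∅; S=∅; K=[let u]⟩
2. ⟨C=(λq. ((λv. v) q)); E=∅; S=∅; K=[arg :: let u]⟩
3. ⟨C=3; E=∅; S=∅; K=[fun :: let u]⟩
4. ⟨C=((λv. v) q); E={q↦0}; S={0↦3}; K=[let u]⟩
5. ⟨C=(λv. v); E={q↦0}; S={0↦3}; K=[arg :: let u]⟩
6. ⟨C=q; E={q↦0}; S={0↦3}; K=[fun :: let u]⟩
7. ⟨C=v; E={v↦1, q↦0}; S={0↦3, 1↦3}; K=[let u]⟩
8. ⟨C=((λx. -4) (let q = 6 in (let w = 0 in 5))); E={u↦2}; S={0↦3, 1↦3, 2↦3}; K=∅⟩
9. ⟨C=(λx. -4); E={u↦2}; S={0↦3, 1↦3, 2↦3}; K=[arg]⟩
10. ⟨C=(let q = 6 in (let w = 0 in 5)); E={u↦2}; S={0↦3, 1↦3, 2↦3}; K=[fun]⟩
11. ⟨C=6; E={u↦2}; S={0↦3, 1↦3, 2↦3}; K=[let q :: fun]⟩
12. ⟨C=(let w = 0 in 5); E={q↦3, u↦2}; S={0↦3, 1↦3, 2↦3, 3↦6}; K=[fun]⟩
13. ⟨C=0; E={q↦3, u↦2}; S={0↦3, 1↦3, 2↦3, 3↦6}; K=[let w :: fun]⟩
14. ⟨C=5; E={w↦4, q↦3, u↦2}; S={0↦3, 1↦3, 2↦3, 3↦6, 4↦0}; K=[fun]⟩
15. ⟨C=-4; E={x↦5, u↦2}; S={0↦3, 1↦3, 2↦3, 3↦6, 4↦0, 5↦5}; K=∅⟩
→ final value -4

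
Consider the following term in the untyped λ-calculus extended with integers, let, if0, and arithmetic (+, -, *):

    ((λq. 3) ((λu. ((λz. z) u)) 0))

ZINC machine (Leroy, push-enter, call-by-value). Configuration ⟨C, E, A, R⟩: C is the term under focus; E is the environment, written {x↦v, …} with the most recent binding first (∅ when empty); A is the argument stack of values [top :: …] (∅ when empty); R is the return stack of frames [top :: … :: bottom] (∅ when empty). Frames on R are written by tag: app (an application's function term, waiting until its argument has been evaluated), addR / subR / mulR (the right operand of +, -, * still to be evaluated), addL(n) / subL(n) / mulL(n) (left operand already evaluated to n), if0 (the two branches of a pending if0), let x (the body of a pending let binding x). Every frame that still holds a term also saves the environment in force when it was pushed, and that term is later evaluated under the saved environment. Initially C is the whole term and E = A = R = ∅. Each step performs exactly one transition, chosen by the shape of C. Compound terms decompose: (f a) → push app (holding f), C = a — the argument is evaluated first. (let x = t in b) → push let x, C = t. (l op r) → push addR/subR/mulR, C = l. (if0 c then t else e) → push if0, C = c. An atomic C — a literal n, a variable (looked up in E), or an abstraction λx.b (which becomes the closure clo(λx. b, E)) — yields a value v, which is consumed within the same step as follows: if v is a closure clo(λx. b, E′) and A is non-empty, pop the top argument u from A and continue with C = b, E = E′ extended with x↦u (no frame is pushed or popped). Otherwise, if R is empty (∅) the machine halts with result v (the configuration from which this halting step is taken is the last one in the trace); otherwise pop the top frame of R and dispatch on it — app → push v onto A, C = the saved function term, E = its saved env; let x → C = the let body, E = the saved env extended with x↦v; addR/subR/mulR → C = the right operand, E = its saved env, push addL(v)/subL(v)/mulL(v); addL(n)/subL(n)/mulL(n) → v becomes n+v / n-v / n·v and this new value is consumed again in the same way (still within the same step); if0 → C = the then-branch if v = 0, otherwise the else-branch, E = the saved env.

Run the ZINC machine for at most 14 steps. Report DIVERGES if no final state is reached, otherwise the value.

Answer: 3

Execution trace:
0. ⟨C=((λq. 3) ((λu. ((λz. z) u)) 0)); E=∅; A=∅; R=∅⟩
1. ⟨C=((λu. ((λz. z) u)) 0); E=∅; A=∅; R=[app]⟩
2. ⟨C=0; E=∅; A=∅; R=[app :: app]⟩
3. ⟨C=(λu. ((λz. z) u)); E=∅; A=[0]; R=[app]⟩
4. ⟨C=((λz. z) u); E={u↦0}; A=∅; R=[app]⟩
5. ⟨C=u; E={u↦0}; A=∅; R=[app :: app]⟩
6. ⟨C=(λz. z); E={u↦0}; A=[0]; R=[app]⟩
7. ⟨C=z; E={z↦0, u↦0}; A=∅; R=[app]⟩
8. ⟨C=(λq. 3); E=∅; A=[0]; R=∅⟩
9. ⟨C=3; E={q↦0}; A=∅; R=∅⟩
→ final value 3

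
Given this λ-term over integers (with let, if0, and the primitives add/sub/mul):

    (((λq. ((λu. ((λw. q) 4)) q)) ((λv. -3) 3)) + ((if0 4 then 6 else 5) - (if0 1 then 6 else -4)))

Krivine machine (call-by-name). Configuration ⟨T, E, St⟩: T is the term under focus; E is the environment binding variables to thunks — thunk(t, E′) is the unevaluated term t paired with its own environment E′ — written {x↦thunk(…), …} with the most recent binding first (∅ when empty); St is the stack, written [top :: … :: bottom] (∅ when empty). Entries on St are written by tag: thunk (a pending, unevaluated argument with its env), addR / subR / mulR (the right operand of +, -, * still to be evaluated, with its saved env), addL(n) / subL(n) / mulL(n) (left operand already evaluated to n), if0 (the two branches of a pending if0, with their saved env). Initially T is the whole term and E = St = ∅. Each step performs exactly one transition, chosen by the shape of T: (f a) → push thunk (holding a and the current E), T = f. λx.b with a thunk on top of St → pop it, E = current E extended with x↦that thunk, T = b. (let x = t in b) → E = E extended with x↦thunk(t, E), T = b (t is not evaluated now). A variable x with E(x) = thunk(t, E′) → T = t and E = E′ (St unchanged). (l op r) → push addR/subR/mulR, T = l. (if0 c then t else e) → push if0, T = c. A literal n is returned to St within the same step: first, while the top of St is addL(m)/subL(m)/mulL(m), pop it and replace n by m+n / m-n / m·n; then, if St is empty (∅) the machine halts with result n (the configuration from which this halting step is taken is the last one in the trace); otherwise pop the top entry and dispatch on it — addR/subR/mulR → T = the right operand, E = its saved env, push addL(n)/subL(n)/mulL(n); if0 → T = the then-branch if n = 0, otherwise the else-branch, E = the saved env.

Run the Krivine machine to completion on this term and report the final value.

[0] ⟨T=(((λq. ((λu. ((λw. q) 4)) q)) ((λv. -3) 3)) + ((if0 4 then 6 else 5) - (if0 1 then 6 else -4))); E=∅; St=∅⟩
[1] ⟨T=((λq. ((λu. ((λw. q) 4)) q)) ((λv. -3) 3)); E=∅; St=[addR]⟩
[2] ⟨T=(λq. ((λu. ((λw. q) 4)) q)); E=∅; St=[thunk :: addR]⟩
[3] ⟨T=((λu. ((λw. q) 4)) q); E={q↦thunk(((λv. -3) 3), ∅)}; St=[addR]⟩
[4] ⟨T=(λu. ((λw. q) 4)); E={q↦thunk(((λv. -3) 3), ∅)}; St=[thunk :: addR]⟩
[5] ⟨T=((λw. q) 4); E={u↦thunk(q, {q↦thunk(((λv. -3) 3), ∅)}), q↦thunk(((λv. -3) 3), ∅)}; St=[addR]⟩
[6] ⟨T=(λw. q); E={u↦thunk(q, {q↦thunk(((λv. -3) 3), ∅)}), q↦thunk(((λv. -3) 3), ∅)}; St=[thunk :: addR]⟩
[7] ⟨T=q; E={w↦thunk(4, {u↦thunk(q, {q↦thunk(((λv. -3) 3), ∅)}), q↦thunk(((λv. -3) 3), ∅)}), u↦thunk(q, {q↦thunk(((λv. -3) 3), ∅)}), q↦thunk(((λv. -3) 3), ∅)}; St=[addR]⟩
[8] ⟨T=((λv. -3) 3); E=∅; St=[addR]⟩
[9] ⟨T=(λv. -3); E=∅; St=[thunk :: addR]⟩
[10] ⟨T=-3; E={v↦thunk(3, ∅)}; St=[addR]⟩
[11] ⟨T=((if0 4 then 6 else 5) - (if0 1 then 6 else -4)); E=∅; St=[addL(-3)]⟩
[12] ⟨T=(if0 4 then 6 else 5); E=∅; St=[subR :: addL(-3)]⟩
[13] ⟨T=4; E=∅; St=[if0 :: subR :: addL(-3)]⟩
[14] ⟨T=5; E=∅; St=[subR :: addL(-3)]⟩
[15] ⟨T=(if0 1 then 6 else -4); E=∅; St=[subL(5) :: addL(-3)]⟩
[16] ⟨T=1; E=∅; St=[if0 :: subL(5) :: addL(-3)]⟩
[17] ⟨T=-4; E=∅; St=[subL(5) :: addL(-3)]⟩
→ final value 6

Answer: 6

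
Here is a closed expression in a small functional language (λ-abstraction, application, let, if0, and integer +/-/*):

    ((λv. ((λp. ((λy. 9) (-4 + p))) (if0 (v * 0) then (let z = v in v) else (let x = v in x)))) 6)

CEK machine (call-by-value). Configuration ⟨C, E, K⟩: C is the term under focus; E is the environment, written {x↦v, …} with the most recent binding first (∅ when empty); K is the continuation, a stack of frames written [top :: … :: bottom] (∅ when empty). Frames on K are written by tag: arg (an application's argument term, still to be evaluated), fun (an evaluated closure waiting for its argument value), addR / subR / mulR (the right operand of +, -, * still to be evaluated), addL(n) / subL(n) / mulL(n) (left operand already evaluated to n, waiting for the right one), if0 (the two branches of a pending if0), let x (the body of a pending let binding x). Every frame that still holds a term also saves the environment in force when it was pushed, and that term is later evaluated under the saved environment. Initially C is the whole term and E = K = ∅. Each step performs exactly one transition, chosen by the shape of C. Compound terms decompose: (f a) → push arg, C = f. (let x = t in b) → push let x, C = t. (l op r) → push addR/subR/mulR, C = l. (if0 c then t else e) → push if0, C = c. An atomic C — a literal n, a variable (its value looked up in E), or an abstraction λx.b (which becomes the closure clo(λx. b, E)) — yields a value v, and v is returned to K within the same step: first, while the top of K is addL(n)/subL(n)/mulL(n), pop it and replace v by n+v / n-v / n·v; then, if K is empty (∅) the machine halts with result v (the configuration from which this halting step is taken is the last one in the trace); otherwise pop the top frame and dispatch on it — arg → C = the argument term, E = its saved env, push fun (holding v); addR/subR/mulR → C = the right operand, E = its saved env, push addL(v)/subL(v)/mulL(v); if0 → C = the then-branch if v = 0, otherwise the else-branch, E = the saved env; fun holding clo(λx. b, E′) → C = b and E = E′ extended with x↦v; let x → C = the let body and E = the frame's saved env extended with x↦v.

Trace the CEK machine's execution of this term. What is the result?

Answer: 9

Execution trace:
[0] ⟨C=((λv. ((λp. ((λy. 9) (-4 + p))) (if0 (v * 0) then (let z = v in v) else (let x = v in x)))) 6); E=∅; K=∅⟩
[1] ⟨C=(λv. ((λp. ((λy. 9) (-4 + p))) (if0 (v * 0) then (let z = v in v) else (let x = v in x)))); E=∅; K=[arg]⟩
[2] ⟨C=6; E=∅; K=[fun]⟩
[3] ⟨C=((λp. ((λy. 9) (-4 + p))) (if0 (v * 0) then (let z = v in v) else (let x = v in x))); E={v↦6}; K=∅⟩
[4] ⟨C=(λp. ((λy. 9) (-4 + p))); E={v↦6}; K=[arg]⟩
[5] ⟨C=(if0 (v * 0) then (let z = v in v) else (let x = v in x)); E={v↦6}; K=[fun]⟩
[6] ⟨C=(v * 0); E={v↦6}; K=[if0 :: fun]⟩
[7] ⟨C=v; E={v↦6}; K=[mulR :: if0 :: fun]⟩
[8] ⟨C=0; E={v↦6}; K=[mulL(6) :: if0 :: fun]⟩
[9] ⟨C=(let z = v in v); E={v↦6}; K=[fun]⟩
[10] ⟨C=v; E={v↦6}; K=[let z :: fun]⟩
[11] ⟨C=v; E={z↦6, v↦6}; K=[fun]⟩
[12] ⟨C=((λy. 9) (-4 + p)); E={p↦6, v↦6}; K=∅⟩
[13] ⟨C=(λy. 9); E={p↦6, v↦6}; K=[arg]⟩
[14] ⟨C=(-4 + p); E={p↦6, v↦6}; K=[fun]⟩
[15] ⟨C=-4; E={p↦6, v↦6}; K=[addR :: fun]⟩
[16] ⟨C=p; E={p↦6, v↦6}; K=[addL(-4) :: fun]⟩
[17] ⟨C=9; E={y↦2, p↦6, v↦6}; K=∅⟩
→ final value 9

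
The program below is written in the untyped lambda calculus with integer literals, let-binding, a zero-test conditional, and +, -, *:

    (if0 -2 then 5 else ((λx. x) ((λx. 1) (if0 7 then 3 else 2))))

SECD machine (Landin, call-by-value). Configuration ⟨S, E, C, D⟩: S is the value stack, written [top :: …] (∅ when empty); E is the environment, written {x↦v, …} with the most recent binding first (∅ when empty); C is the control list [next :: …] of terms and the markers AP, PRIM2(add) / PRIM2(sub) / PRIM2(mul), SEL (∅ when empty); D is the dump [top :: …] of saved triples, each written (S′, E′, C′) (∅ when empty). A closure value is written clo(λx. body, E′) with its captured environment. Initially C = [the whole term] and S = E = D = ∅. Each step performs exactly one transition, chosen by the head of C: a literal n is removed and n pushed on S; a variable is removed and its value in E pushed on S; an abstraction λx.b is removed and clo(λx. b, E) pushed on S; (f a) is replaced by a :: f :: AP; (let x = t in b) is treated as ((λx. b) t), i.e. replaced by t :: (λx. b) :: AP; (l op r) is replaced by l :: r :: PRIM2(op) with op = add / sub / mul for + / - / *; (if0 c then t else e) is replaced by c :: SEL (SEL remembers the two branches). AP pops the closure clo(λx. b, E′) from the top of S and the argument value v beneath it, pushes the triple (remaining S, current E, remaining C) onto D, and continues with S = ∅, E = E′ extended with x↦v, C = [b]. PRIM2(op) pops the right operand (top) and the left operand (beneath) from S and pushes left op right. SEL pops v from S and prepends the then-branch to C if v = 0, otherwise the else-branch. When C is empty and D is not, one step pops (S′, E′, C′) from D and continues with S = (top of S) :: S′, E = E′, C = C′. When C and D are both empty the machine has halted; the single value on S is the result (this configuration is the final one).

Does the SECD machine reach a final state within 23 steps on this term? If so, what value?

[0] ⟨S=∅; E=∅; C=[(if0 -2 then 5 else ((λx. x) ((λx. 1) (if0 7 then 3 else 2))))]; D=∅⟩
[1] ⟨S=∅; E=∅; C=[-2 :: SEL]; D=∅⟩
[2] ⟨S=[-2]; E=∅; C=[SEL]; D=∅⟩
[3] ⟨S=∅; E=∅; C=[((λx. x) ((λx. 1) (if0 7 then 3 else 2)))]; D=∅⟩
[4] ⟨S=∅; E=∅; C=[((λx. 1) (if0 7 then 3 else 2)) :: (λx. x) :: AP]; D=∅⟩
[5] ⟨S=∅; E=∅; C=[(if0 7 then 3 else 2) :: (λx. 1) :: AP :: (λx. x) :: AP]; D=∅⟩
[6] ⟨S=∅; E=∅; C=[7 :: SEL :: (λx. 1) :: AP :: (λx. x) :: AP]; D=∅⟩
[7] ⟨S=[7]; E=∅; C=[SEL :: (λx. 1) :: AP :: (λx. x) :: AP]; D=∅⟩
[8] ⟨S=∅; E=∅; C=[2 :: (λx. 1) :: AP :: (λx. x) :: AP]; D=∅⟩
[9] ⟨S=[2]; E=∅; C=[(λx. 1) :: AP :: (λx. x) :: AP]; D=∅⟩
[10] ⟨S=[clo(λx. 1, ∅) :: 2]; E=∅; C=[AP :: (λx. x) :: AP]; D=∅⟩
[11] ⟨S=∅; E={x↦2}; C=[1]; D=[(∅, ∅, [(λx. x) :: AP])]⟩
[12] ⟨S=[1]; E={x↦2}; C=∅; D=[(∅, ∅, [(λx. x) :: AP])]⟩
[13] ⟨S=[1]; E=∅; C=[(λx. x) :: AP]; D=∅⟩
[14] ⟨S=[clo(λx. x, ∅) :: 1]; E=∅; C=[AP]; D=∅⟩
[15] ⟨S=∅; E={x↦1}; C=[x]; D=[(∅, ∅, ∅)]⟩
[16] ⟨S=[1]; E={x↦1}; C=∅; D=[(∅, ∅, ∅)]⟩
[17] ⟨S=[1]; E=∅; C=∅; D=∅⟩
→ final value 1

Answer: 1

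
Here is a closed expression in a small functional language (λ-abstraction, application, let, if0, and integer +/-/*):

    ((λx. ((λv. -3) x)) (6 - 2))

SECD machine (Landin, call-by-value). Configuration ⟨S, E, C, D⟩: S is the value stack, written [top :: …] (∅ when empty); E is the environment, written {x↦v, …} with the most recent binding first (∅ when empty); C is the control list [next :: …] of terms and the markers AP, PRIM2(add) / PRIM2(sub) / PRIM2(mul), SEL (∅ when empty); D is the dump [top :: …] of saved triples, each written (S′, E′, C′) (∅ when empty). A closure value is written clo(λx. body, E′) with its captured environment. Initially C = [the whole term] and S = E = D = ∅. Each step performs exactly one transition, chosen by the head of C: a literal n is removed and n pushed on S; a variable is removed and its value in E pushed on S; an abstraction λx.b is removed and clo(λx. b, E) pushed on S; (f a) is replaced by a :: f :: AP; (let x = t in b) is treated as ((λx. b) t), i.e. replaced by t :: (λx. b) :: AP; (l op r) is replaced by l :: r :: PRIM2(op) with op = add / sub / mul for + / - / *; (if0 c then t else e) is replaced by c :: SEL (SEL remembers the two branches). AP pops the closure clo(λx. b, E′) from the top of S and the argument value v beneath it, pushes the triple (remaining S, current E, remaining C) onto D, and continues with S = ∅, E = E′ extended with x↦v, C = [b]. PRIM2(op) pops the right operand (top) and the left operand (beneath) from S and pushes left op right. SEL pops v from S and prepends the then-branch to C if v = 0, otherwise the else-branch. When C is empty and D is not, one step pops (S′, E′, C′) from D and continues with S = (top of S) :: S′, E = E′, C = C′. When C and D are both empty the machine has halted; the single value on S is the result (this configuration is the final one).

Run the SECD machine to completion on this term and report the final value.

Answer: -3

Derivation:
step 0: [S=∅ | E=∅ | C=[((λx. ((λv. -3) x)) (6 - 2))] | D=∅]
step 1: [S=∅ | E=∅ | C=[(6 - 2) :: (λx. ((λv. -3) x)) :: AP] | D=∅]
step 2: [S=∅ | E=∅ | C=[6 :: 2 :: PRIM2(sub) :: (λx. ((λv. -3) x)) :: AP] | D=∅]
step 3: [S=[6] | E=∅ | C=[2 :: PRIM2(sub) :: (λx. ((λv. -3) x)) :: AP] | D=∅]
step 4: [S=[2 :: 6] | E=∅ | C=[PRIM2(sub) :: (λx. ((λv. -3) x)) :: AP] | D=∅]
step 5: [S=[4] | E=∅ | C=[(λx. ((λv. -3) x)) :: AP] | D=∅]
step 6: [S=[clo(λx. ((λv. -3) x), ∅) :: 4] | E=∅ | C=[AP] | D=∅]
step 7: [S=∅ | E={x↦4} | C=[((λv. -3) x)] | D=[(∅, ∅, ∅)]]
step 8: [S=∅ | E={x↦4} | C=[x :: (λv. -3) :: AP] | D=[(∅, ∅, ∅)]]
step 9: [S=[4] | E={x↦4} | C=[(λv. -3) :: AP] | D=[(∅, ∅, ∅)]]
step 10: [S=[clo(λv. -3, {x↦4}) :: 4] | E={x↦4} | C=[AP] | D=[(∅, ∅, ∅)]]
step 11: [S=∅ | E={v↦4, x↦4} | C=[-3] | D=[(∅, {x↦4}, ∅) :: (∅, ∅, ∅)]]
step 12: [S=[-3] | E={v↦4, x↦4} | C=∅ | D=[(∅, {x↦4}, ∅) :: (∅, ∅, ∅)]]
step 13: [S=[-3] | E={x↦4} | C=∅ | D=[(∅, ∅, ∅)]]
step 14: [S=[-3] | E=∅ | C=∅ | D=∅]
→ final value -3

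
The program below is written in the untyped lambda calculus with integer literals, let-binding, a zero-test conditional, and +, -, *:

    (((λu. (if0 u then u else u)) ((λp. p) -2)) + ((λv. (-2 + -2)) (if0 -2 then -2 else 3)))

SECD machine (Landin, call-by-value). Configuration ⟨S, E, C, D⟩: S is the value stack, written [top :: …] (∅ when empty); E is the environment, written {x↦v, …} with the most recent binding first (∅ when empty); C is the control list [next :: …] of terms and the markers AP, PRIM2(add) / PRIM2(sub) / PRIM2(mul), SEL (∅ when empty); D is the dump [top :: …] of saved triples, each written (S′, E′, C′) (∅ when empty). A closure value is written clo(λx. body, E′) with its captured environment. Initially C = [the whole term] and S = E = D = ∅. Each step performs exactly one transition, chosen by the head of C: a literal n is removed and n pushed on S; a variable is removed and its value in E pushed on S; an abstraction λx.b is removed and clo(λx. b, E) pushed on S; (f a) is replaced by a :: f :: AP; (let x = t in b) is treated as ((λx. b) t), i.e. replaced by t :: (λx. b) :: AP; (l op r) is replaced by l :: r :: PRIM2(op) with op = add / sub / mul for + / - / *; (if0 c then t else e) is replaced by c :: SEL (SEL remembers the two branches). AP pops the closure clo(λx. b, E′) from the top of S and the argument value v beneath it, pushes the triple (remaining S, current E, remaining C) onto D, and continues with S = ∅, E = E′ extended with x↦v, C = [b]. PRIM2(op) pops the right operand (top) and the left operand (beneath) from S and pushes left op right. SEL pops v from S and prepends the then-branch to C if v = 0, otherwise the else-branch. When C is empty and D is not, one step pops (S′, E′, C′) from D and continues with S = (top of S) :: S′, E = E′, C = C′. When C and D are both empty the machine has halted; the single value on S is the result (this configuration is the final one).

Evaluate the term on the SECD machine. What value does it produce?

Answer: -6

Machine steps:
[0] [S=∅ | E=∅ | C=[(((λu. (if0 u then u else u)) ((λp. p) -2)) + ((λv. (-2 + -2)) (if0 -2 then -2 else 3)))] | D=∅]
[1] [S=∅ | E=∅ | C=[((λu. (if0 u then u else u)) ((λp. p) -2)) :: ((λv. (-2 + -2)) (if0 -2 then -2 else 3)) :: PRIM2(add)] | D=∅]
[2] [S=∅ | E=∅ | C=[((λp. p) -2) :: (λu. (if0 u then u else u)) :: AP :: ((λv. (-2 + -2)) (if0 -2 then -2 else 3)) :: PRIM2(add)] | D=∅]
[3] [S=∅ | E=∅ | C=[-2 :: (λp. p) :: AP :: (λu. (if0 u then u else u)) :: AP :: ((λv. (-2 + -2)) (if0 -2 then -2 else 3)) :: PRIM2(add)] | D=∅]
[4] [S=[-2] | E=∅ | C=[(λp. p) :: AP :: (λu. (if0 u then u else u)) :: AP :: ((λv. (-2 + -2)) (if0 -2 then -2 else 3)) :: PRIM2(add)] | D=∅]
[5] [S=[clo(λp. p, ∅) :: -2] | E=∅ | C=[AP :: (λu. (if0 u then u else u)) :: AP :: ((λv. (-2 + -2)) (if0 -2 then -2 else 3)) :: PRIM2(add)] | D=∅]
[6] [S=∅ | E={p↦-2} | C=[p] | D=[(∅, ∅, [(λu. (if0 u then u else u)) :: AP :: ((λv. (-2 + -2)) (if0 -2 then -2 else 3)) :: PRIM2(add)])]]
[7] [S=[-2] | E={p↦-2} | C=∅ | D=[(∅, ∅, [(λu. (if0 u then u else u)) :: AP :: ((λv. (-2 + -2)) (if0 -2 then -2 else 3)) :: PRIM2(add)])]]
[8] [S=[-2] | E=∅ | C=[(λu. (if0 u then u else u)) :: AP :: ((λv. (-2 + -2)) (if0 -2 then -2 else 3)) :: PRIM2(add)] | D=∅]
[9] [S=[clo(λu. (if0 u then u else u), ∅) :: -2] | E=∅ | C=[AP :: ((λv. (-2 + -2)) (if0 -2 then -2 else 3)) :: PRIM2(add)] | D=∅]
[10] [S=∅ | E={u↦-2} | C=[(if0 u then u else u)] | D=[(∅, ∅, [((λv. (-2 + -2)) (if0 -2 then -2 else 3)) :: PRIM2(add)])]]
[11] [S=∅ | E={u↦-2} | C=[u :: SEL] | D=[(∅, ∅, [((λv. (-2 + -2)) (if0 -2 then -2 else 3)) :: PRIM2(add)])]]
[12] [S=[-2] | E={u↦-2} | C=[SEL] | D=[(∅, ∅, [((λv. (-2 + -2)) (if0 -2 then -2 else 3)) :: PRIM2(add)])]]
[13] [S=∅ | E={u↦-2} | C=[u] | D=[(∅, ∅, [((λv. (-2 + -2)) (if0 -2 then -2 else 3)) :: PRIM2(add)])]]
[14] [S=[-2] | E={u↦-2} | C=∅ | D=[(∅, ∅, [((λv. (-2 + -2)) (if0 -2 then -2 else 3)) :: PRIM2(add)])]]
[15] [S=[-2] | E=∅ | C=[((λv. (-2 + -2)) (if0 -2 then -2 else 3)) :: PRIM2(add)] | D=∅]
[16] [S=[-2] | E=∅ | C=[(if0 -2 then -2 else 3) :: (λv. (-2 + -2)) :: AP :: PRIM2(add)] | D=∅]
[17] [S=[-2] | E=∅ | C=[-2 :: SEL :: (λv. (-2 + -2)) :: AP :: PRIM2(add)] | D=∅]
[18] [S=[-2 :: -2] | E=∅ | C=[SEL :: (λv. (-2 + -2)) :: AP :: PRIM2(add)] | D=∅]
[19] [S=[-2] | E=∅ | C=[3 :: (λv. (-2 + -2)) :: AP :: PRIM2(add)] | D=∅]
[20] [S=[3 :: -2] | E=∅ | C=[(λv. (-2 + -2)) :: AP :: PRIM2(add)] | D=∅]
[21] [S=[clo(λv. (-2 + -2), ∅) :: 3 :: -2] | E=∅ | C=[AP :: PRIM2(add)] | D=∅]
[22] [S=∅ | E={v↦3} | C=[(-2 + -2)] | D=[([-2], ∅, [PRIM2(add)])]]
[23] [S=∅ | E={v↦3} | C=[-2 :: -2 :: PRIM2(add)] | D=[([-2], ∅, [PRIM2(add)])]]
[24] [S=[-2] | E={v↦3} | C=[-2 :: PRIM2(add)] | D=[([-2], ∅, [PRIM2(add)])]]
[25] [S=[-2 :: -2] | E={v↦3} | C=[PRIM2(add)] | D=[([-2], ∅, [PRIM2(add)])]]
[26] [S=[-4] | E={v↦3} | C=∅ | D=[([-2], ∅, [PRIM2(add)])]]
[27] [S=[-4 :: -2] | E=∅ | C=[PRIM2(add)] | D=∅]
[28] [S=[-6] | E=∅ | C=∅ | D=∅]
→ final value -6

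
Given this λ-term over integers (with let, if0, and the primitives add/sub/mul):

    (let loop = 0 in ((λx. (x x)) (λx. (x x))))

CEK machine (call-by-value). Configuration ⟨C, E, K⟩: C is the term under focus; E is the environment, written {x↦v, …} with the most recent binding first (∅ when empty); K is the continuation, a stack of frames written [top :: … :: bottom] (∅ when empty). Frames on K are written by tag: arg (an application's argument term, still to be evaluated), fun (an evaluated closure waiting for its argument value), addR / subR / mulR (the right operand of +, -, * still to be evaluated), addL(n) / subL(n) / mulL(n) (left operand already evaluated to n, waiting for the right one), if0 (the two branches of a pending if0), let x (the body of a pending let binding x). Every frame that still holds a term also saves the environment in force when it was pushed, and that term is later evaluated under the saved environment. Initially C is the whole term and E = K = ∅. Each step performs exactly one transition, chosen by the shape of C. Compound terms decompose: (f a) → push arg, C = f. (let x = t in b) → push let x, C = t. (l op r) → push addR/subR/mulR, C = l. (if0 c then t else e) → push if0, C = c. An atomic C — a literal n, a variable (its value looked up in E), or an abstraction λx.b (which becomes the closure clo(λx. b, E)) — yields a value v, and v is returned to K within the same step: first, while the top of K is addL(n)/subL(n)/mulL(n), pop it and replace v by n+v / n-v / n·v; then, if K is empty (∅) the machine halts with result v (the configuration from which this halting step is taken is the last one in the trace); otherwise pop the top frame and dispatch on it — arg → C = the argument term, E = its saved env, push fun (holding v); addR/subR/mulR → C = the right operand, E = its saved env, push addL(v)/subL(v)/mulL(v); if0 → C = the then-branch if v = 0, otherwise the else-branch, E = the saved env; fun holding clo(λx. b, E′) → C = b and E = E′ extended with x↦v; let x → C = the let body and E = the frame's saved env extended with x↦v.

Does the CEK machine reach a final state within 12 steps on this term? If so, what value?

0. <C=(let loop = 0 in ((λx. (x x)) (λx. (x x)))), E=∅, K=∅>
1. <C=0, E=∅, K=[let loop]>
2. <C=((λx. (x x)) (λx. (x x))), E={loop↦0}, K=∅>
3. <C=(λx. (x x)), E={loop↦0}, K=[arg]>
4. <C=(λx. (x x)), E={loop↦0}, K=[fun]>
5. <C=(x x), E={x↦clo(λx. (x x), {loop↦0}), loop↦0}, K=∅>
6. <C=x, E={x↦clo(λx. (x x), {loop↦0}), loop↦0}, K=[arg]>
7. <C=x, E={x↦clo(λx. (x x), {loop↦0}), loop↦0}, K=[fun]>
… configuration repeats with period 3 (steps 5–7 recur indefinitely) …

Answer: DIVERGES (no final state within 12 steps)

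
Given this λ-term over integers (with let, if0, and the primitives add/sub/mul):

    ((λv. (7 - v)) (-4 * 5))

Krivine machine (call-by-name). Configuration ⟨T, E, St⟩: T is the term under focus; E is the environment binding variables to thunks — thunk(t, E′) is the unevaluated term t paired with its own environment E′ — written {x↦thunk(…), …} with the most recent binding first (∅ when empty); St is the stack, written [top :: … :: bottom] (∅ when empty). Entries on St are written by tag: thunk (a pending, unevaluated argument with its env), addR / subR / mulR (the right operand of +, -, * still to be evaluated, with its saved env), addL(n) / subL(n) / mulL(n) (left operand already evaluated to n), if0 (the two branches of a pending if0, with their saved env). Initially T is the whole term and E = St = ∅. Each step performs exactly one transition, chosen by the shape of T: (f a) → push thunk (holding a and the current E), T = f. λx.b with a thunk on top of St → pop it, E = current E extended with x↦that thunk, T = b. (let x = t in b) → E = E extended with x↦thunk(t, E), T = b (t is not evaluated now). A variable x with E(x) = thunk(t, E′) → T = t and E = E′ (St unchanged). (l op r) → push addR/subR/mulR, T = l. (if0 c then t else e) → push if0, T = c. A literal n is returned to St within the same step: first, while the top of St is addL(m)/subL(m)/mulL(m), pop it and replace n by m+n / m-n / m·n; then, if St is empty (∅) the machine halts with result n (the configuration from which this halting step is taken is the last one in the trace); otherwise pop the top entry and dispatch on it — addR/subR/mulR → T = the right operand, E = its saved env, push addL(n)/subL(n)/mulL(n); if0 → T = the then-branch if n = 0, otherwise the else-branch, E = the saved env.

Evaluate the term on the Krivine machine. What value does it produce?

Answer: 27

Derivation:
step 0: [T=((λv. (7 - v)) (-4 * 5)) | E=∅ | St=∅]
step 1: [T=(λv. (7 - v)) | E=∅ | St=[thunk]]
step 2: [T=(7 - v) | E={v↦thunk((-4 * 5), ∅)} | St=∅]
step 3: [T=7 | E={v↦thunk((-4 * 5), ∅)} | St=[subR]]
step 4: [T=v | E={v↦thunk((-4 * 5), ∅)} | St=[subL(7)]]
step 5: [T=(-4 * 5) | E=∅ | St=[subL(7)]]
step 6: [T=-4 | E=∅ | St=[mulR :: subL(7)]]
step 7: [T=5 | E=∅ | St=[mulL(-4) :: subL(7)]]
→ final value 27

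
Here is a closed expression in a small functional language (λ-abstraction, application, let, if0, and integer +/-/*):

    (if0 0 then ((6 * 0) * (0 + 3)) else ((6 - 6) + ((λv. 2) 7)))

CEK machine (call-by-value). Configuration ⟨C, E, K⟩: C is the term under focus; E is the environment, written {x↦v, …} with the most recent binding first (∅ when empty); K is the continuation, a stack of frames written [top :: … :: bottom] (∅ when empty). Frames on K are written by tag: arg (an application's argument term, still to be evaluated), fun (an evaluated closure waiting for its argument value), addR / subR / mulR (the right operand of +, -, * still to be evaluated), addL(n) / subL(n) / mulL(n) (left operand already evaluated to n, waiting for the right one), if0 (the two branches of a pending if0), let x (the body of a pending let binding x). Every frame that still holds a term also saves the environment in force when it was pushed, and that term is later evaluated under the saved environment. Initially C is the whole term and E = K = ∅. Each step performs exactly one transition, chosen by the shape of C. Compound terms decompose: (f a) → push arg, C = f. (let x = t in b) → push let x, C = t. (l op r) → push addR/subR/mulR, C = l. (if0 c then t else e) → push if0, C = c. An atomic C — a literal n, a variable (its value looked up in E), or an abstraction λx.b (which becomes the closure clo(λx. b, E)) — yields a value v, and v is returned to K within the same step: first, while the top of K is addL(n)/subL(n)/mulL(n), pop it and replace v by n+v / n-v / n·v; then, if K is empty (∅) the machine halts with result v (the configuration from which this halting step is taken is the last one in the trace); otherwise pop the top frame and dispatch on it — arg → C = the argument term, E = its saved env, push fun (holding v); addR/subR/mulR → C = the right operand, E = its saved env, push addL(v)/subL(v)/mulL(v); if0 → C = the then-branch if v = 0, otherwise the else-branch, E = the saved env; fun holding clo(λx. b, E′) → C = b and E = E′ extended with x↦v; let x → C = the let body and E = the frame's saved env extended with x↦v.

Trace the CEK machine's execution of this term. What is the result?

Answer: 0

Machine steps:
t=0: [C=(if0 0 then ((6 * 0) * (0 + 3)) else ((6 - 6) + ((λv. 2) 7))) | E=∅ | K=∅]
t=1: [C=0 | E=∅ | K=[if0]]
t=2: [C=((6 * 0) * (0 + 3)) | E=∅ | K=∅]
t=3: [C=(6 * 0) | E=∅ | K=[mulR]]
t=4: [C=6 | E=∅ | K=[mulR :: mulR]]
t=5: [C=0 | E=∅ | K=[mulL(6) :: mulR]]
t=6: [C=(0 + 3) | E=∅ | K=[mulL(0)]]
t=7: [C=0 | E=∅ | K=[addR :: mulL(0)]]
t=8: [C=3 | E=∅ | K=[addL(0) :: mulL(0)]]
→ final value 0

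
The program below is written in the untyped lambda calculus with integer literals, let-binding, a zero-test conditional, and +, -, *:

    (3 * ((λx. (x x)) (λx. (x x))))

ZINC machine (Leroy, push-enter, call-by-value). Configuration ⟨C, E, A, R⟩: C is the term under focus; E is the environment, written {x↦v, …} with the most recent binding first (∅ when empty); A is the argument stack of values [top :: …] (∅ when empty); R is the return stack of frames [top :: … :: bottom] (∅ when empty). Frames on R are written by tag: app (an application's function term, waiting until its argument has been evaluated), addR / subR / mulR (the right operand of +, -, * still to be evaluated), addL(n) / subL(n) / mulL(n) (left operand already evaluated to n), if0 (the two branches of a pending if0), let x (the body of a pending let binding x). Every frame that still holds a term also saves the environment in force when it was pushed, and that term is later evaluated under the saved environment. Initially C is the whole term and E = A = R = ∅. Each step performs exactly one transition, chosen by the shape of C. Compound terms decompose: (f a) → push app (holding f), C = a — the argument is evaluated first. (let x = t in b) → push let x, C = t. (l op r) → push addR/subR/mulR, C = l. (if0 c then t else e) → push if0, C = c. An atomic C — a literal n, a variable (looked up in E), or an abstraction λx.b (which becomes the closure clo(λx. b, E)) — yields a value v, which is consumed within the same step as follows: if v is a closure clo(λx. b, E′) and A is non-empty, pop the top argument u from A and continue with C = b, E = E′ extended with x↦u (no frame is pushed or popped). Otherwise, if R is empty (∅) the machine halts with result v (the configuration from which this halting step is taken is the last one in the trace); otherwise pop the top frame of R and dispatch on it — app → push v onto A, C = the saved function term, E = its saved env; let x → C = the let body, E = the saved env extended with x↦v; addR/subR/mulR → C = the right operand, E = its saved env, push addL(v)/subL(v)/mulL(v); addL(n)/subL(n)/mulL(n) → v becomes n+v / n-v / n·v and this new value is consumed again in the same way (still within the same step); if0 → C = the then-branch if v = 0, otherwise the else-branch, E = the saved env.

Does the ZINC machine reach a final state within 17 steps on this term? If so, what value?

Answer: DIVERGES (no final state within 17 steps)

Execution trace:
0. ⟨C=(3 * ((λx. (x x)) (λx. (x x)))); E=∅; A=∅; R=∅⟩
1. ⟨C=3; E=∅; A=∅; R=[mulR]⟩
2. ⟨C=((λx. (x x)) (λx. (x x))); E=∅; A=∅; R=[mulL(3)]⟩
3. ⟨C=(λx. (x x)); E=∅; A=∅; R=[app :: mulL(3)]⟩
4. ⟨C=(λx. (x x)); E=∅; A=[clo(λx. (x x), ∅)]; R=[mulL(3)]⟩
5. ⟨C=(x x); E={x↦clo(λx. (x x), ∅)}; A=∅; R=[mulL(3)]⟩
6. ⟨C=x; E={x↦clo(λx. (x x), ∅)}; A=∅; R=[app :: mulL(3)]⟩
7. ⟨C=x; E={x↦clo(λx. (x x), ∅)}; A=[clo(λx. (x x), ∅)]; R=[mulL(3)]⟩
… configuration repeats with period 3 (steps 5–7 recur indefinitely) …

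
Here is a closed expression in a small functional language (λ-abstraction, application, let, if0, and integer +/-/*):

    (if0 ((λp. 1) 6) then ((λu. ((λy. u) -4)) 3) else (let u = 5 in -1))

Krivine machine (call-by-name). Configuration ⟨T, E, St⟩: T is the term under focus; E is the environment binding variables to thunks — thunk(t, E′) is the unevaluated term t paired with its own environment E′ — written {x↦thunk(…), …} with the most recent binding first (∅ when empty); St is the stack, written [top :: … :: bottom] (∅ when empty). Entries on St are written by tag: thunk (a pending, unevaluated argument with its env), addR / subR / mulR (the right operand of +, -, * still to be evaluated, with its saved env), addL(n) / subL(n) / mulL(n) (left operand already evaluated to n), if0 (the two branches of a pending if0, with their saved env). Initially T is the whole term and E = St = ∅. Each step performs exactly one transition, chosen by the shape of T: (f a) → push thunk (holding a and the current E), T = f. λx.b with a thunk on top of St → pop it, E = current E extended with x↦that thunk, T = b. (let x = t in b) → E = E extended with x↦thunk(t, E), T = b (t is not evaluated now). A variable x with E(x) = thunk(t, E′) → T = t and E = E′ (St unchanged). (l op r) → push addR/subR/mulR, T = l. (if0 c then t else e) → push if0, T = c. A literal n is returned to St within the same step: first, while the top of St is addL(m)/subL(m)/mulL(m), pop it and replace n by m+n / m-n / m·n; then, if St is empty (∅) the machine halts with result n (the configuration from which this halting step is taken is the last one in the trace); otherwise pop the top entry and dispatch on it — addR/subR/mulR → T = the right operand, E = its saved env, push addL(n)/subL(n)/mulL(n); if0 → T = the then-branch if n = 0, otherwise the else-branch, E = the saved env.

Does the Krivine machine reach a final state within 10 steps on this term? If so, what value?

t=0: <T=(if0 ((λp. 1) 6) then ((λu. ((λy. u) -4)) 3) else (let u = 5 in -1)), E=∅, St=∅>
t=1: <T=((λp. 1) 6), E=∅, St=[if0]>
t=2: <T=(λp. 1), E=∅, St=[thunk :: if0]>
t=3: <T=1, E={p↦thunk(6, ∅)}, St=[if0]>
t=4: <T=(let u = 5 in -1), E=∅, St=∅>
t=5: <T=-1, E={u↦thunk(5, ∅)}, St=∅>
→ final value -1

Answer: -1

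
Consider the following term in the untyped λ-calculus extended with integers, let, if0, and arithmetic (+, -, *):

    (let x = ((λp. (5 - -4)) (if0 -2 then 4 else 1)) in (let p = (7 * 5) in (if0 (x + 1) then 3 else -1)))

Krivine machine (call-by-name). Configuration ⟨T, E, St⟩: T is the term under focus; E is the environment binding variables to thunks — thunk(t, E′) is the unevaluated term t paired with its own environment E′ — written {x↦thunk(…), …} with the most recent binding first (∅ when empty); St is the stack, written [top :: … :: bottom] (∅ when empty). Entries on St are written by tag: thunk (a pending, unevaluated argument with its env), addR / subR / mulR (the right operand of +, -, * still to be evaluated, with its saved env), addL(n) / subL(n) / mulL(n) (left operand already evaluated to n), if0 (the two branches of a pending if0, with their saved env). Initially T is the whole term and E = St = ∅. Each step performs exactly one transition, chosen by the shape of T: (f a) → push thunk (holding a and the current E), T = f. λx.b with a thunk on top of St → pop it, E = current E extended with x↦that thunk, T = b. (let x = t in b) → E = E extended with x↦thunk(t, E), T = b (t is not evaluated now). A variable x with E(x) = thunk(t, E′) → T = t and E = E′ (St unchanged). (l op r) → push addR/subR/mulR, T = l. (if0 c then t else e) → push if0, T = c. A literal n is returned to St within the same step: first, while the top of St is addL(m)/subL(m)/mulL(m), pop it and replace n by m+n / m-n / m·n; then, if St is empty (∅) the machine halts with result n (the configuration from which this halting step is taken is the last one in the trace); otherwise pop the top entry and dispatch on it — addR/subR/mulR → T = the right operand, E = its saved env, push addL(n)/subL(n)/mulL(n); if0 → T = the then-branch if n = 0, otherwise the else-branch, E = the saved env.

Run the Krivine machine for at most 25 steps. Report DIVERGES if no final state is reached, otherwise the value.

Answer: -1

Execution trace:
t=0: ⟨T=(let x = ((λp. (5 - -4)) (if0 -2 then 4 else 1)) in (let p = (7 * 5) in (if0 (x + 1) then 3 else -1))); E=∅; St=∅⟩
t=1: ⟨T=(let p = (7 * 5) in (if0 (x + 1) then 3 else -1)); E={x↦thunk(((λp. (5 - -4)) (if0 -2 then 4 else 1)), ∅)}; St=∅⟩
t=2: ⟨T=(if0 (x + 1) then 3 else -1); E={p↦thunk((7 * 5), {x↦thunk(((λp. (5 - -4)) (if0 -2 then 4 else 1)), ∅)}), x↦thunk(((λp. (5 - -4)) (if0 -2 then 4 else 1)), ∅)}; St=∅⟩
t=3: ⟨T=(x + 1); E={p↦thunk((7 * 5), {x↦thunk(((λp. (5 - -4)) (if0 -2 then 4 else 1)), ∅)}), x↦thunk(((λp. (5 - -4)) (if0 -2 then 4 else 1)), ∅)}; St=[if0]⟩
t=4: ⟨T=x; E={p↦thunk((7 * 5), {x↦thunk(((λp. (5 - -4)) (if0 -2 then 4 else 1)), ∅)}), x↦thunk(((λp. (5 - -4)) (if0 -2 then 4 else 1)), ∅)}; St=[addR :: if0]⟩
t=5: ⟨T=((λp. (5 - -4)) (if0 -2 then 4 else 1)); E=∅; St=[addR :: if0]⟩
t=6: ⟨T=(λp. (5 - -4)); E=∅; St=[thunk :: addR :: if0]⟩
t=7: ⟨T=(5 - -4); E={p↦thunk((if0 -2 then 4 else 1), ∅)}; St=[addR :: if0]⟩
t=8: ⟨T=5; E={p↦thunk((if0 -2 then 4 else 1), ∅)}; St=[subR :: addR :: if0]⟩
t=9: ⟨T=-4; E={p↦thunk((if0 -2 then 4 else 1), ∅)}; St=[subL(5) :: addR :: if0]⟩
t=10: ⟨T=1; E={p↦thunk((7 * 5), {x↦thunk(((λp. (5 - -4)) (if0 -2 then 4 else 1)), ∅)}), x↦thunk(((λp. (5 - -4)) (if0 -2 then 4 else 1)), ∅)}; St=[addL(9) :: if0]⟩
t=11: ⟨T=-1; E={p↦thunk((7 * 5), {x↦thunk(((λp. (5 - -4)) (if0 -2 then 4 else 1)), ∅)}), x↦thunk(((λp. (5 - -4)) (if0 -2 then 4 else 1)), ∅)}; St=∅⟩
→ final value -1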